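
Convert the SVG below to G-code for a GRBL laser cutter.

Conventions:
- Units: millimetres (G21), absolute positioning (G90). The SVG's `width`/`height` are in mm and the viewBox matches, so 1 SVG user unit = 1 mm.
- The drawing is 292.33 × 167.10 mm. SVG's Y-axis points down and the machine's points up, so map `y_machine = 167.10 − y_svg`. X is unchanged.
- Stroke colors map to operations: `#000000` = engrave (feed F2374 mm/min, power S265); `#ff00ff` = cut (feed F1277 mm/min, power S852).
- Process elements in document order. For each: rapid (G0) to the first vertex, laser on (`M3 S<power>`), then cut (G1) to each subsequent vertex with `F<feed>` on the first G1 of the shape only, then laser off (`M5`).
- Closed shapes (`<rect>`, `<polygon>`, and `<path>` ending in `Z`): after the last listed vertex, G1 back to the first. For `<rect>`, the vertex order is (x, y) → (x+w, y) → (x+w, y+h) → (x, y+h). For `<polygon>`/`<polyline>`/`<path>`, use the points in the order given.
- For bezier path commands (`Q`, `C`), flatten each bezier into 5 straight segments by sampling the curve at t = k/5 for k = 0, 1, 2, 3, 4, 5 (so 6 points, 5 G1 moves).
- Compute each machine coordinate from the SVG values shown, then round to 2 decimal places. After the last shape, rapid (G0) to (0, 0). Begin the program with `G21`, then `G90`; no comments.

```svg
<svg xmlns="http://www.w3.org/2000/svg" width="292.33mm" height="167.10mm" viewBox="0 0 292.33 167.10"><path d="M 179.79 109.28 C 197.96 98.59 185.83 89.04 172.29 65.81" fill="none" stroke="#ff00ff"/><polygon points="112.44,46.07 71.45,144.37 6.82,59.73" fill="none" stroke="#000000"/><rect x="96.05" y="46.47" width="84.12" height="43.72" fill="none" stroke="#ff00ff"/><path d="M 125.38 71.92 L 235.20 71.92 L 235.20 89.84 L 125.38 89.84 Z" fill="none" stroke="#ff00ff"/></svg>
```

G21
G90
G0 X179.79 Y57.82
M3 S852
G1 X187.29 Y64.22 F1277
G1 X188.90 Y71.05
G1 X186.01 Y79.03
G1 X180.01 Y88.88
G1 X172.29 Y101.29
M5
G0 X112.44 Y121.03
M3 S265
G1 X71.45 Y22.73 F2374
G1 X6.82 Y107.37
G1 X112.44 Y121.03
M5
G0 X96.05 Y120.63
M3 S852
G1 X180.17 Y120.63 F1277
G1 X180.17 Y76.91
G1 X96.05 Y76.91
G1 X96.05 Y120.63
M5
G0 X125.38 Y95.18
M3 S852
G1 X235.20 Y95.18 F1277
G1 X235.20 Y77.26
G1 X125.38 Y77.26
G1 X125.38 Y95.18
M5
G0 X0.00 Y0.00

viewBox `0 0 292.33 167.10` with mm width/height → 1 unit = 1 mm. Flip: y_m = 167.10 − y_svg.

**Shape 1** — `<path>` cubic bezier, stroke `#ff00ff` → cut (S852, F1277). Control points (SVG): P0=(179.79,109.28), P1=(197.96,98.59), P2=(185.83,89.04), P3=(172.29,65.81); sampled at t=k/5. Machine vertices: (179.79,57.82) → (187.29,64.22) → (188.90,71.05) → (186.01,79.03) → (180.01,88.88) → (172.29,101.29). Open path.

**Shape 2** — `<polygon>` regular polygon, stroke `#000000` → engrave (S265, F2374). Machine vertices: (112.44,121.03) → (71.45,22.73) → (6.82,107.37) → (112.44,121.03). Closed: final G1 returns to the first vertex.

**Shape 3** — `<rect>` rectangle, stroke `#ff00ff` → cut (S852, F1277). Machine vertices: (96.05,120.63) → (180.17,120.63) → (180.17,76.91) → (96.05,76.91) → (96.05,120.63). Closed: final G1 returns to the first vertex.

**Shape 4** — `<path>` rectangle, stroke `#ff00ff` → cut (S852, F1277). Machine vertices: (125.38,95.18) → (235.20,95.18) → (235.20,77.26) → (125.38,77.26) → (125.38,95.18). Closed: final G1 returns to the first vertex.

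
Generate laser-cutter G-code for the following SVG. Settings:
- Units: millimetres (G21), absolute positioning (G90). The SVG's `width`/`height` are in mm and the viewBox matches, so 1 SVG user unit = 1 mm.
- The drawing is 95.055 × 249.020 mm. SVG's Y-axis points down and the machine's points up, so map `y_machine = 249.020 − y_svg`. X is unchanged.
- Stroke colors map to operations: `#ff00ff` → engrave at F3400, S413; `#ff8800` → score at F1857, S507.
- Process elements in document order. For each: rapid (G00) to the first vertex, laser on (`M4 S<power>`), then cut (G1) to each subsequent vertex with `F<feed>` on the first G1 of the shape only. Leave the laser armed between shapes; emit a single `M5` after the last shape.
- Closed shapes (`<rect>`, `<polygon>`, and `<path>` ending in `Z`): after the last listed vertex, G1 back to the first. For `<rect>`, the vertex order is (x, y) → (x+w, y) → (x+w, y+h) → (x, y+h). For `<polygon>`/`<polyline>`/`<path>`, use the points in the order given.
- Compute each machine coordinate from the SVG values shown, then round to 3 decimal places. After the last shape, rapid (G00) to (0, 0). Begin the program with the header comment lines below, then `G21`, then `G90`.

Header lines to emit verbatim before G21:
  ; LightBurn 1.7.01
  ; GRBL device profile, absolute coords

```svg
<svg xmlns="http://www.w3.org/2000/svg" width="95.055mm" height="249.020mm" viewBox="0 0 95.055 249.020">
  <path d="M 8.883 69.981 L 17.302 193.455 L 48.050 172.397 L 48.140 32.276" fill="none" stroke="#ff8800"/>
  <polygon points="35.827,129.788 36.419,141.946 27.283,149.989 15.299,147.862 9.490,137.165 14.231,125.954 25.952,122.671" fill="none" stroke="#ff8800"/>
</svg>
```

1 u = 1 mm; y_m = 249.020 − y.

[1] `<path>` open polyline, #ff8800→score S507 F1857: (8.883,179.039) → (17.302,55.565) → (48.050,76.623) → (48.140,216.744)

[2] `<polygon>` regular polygon, #ff8800→score S507 F1857: (35.827,119.232) → (36.419,107.074) → (27.283,99.031) → (15.299,101.158) → (9.490,111.855) → (14.231,123.066) → (25.952,126.349) → (35.827,119.232) (closed)

; LightBurn 1.7.01
; GRBL device profile, absolute coords
G21
G90
G00 X8.883 Y179.039
M4 S507
G1 X17.302 Y55.565 F1857
G1 X48.050 Y76.623
G1 X48.140 Y216.744
G00 X35.827 Y119.232
M4 S507
G1 X36.419 Y107.074 F1857
G1 X27.283 Y99.031
G1 X15.299 Y101.158
G1 X9.490 Y111.855
G1 X14.231 Y123.066
G1 X25.952 Y126.349
G1 X35.827 Y119.232
M5
G00 X0.000 Y0.000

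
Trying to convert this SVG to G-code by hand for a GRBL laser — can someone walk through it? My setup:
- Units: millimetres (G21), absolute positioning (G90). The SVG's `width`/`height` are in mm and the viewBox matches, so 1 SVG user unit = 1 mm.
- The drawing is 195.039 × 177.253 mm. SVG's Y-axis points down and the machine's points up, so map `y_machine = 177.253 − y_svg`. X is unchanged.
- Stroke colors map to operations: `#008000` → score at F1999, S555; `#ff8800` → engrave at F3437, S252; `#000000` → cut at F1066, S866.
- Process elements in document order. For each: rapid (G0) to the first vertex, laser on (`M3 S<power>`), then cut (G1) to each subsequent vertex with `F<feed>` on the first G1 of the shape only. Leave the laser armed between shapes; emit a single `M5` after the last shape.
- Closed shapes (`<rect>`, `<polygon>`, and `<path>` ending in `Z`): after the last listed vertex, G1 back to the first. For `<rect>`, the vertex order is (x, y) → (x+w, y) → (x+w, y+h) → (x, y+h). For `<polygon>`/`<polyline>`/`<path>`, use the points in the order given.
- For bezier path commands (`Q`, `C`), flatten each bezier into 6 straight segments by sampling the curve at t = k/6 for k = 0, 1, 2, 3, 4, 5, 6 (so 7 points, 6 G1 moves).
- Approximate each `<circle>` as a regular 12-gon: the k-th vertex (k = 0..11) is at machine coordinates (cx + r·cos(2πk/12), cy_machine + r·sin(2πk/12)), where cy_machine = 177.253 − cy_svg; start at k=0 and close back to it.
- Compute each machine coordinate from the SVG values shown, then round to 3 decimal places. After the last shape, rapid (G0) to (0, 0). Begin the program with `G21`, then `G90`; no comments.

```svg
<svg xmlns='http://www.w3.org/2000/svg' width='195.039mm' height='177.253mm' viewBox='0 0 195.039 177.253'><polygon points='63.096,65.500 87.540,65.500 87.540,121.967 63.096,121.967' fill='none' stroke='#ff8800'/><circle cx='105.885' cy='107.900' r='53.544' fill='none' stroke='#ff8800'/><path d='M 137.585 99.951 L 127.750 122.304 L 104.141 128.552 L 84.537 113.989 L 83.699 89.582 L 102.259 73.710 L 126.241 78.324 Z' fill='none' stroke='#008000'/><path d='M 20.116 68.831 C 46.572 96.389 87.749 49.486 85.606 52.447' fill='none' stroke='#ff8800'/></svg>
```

G21
G90
G0 X63.096 Y111.753
M3 S252
G1 X87.540 Y111.753 F3437
G1 X87.540 Y55.286
G1 X63.096 Y55.286
G1 X63.096 Y111.753
G0 X159.429 Y69.353
M3 S252
G1 X152.255 Y96.125 F3437
G1 X132.657 Y115.723
G1 X105.885 Y122.897
G1 X79.113 Y115.723
G1 X59.515 Y96.125
G1 X52.341 Y69.353
G1 X59.515 Y42.581
G1 X79.113 Y22.983
G1 X105.885 Y15.809
G1 X132.657 Y22.983
G1 X152.255 Y42.581
G1 X159.429 Y69.353
G0 X137.585 Y77.302
M3 S555
G1 X127.750 Y54.949 F1999
G1 X104.141 Y48.701
G1 X84.537 Y63.264
G1 X83.699 Y87.671
G1 X102.259 Y103.543
G1 X126.241 Y98.929
G1 X137.585 Y77.302
G0 X20.116 Y108.422
M3 S252
G1 X34.302 Y100.273 F3437
G1 X49.329 Y101.080
G1 X63.586 Y107.390
G1 X75.459 Y115.750
G1 X83.336 Y122.707
G1 X85.606 Y124.806
M5
G0 X0.000 Y0.000

1 u = 1 mm; y_m = 177.253 − y.

[1] `<polygon>` rectangle, #ff8800→engrave S252 F3437: (63.096,111.753) → (87.540,111.753) → (87.540,55.286) → (63.096,55.286) → (63.096,111.753) (closed)

[2] `<circle>` circle, #ff8800→engrave S252 F3437: (159.429,69.353) → (152.255,96.125) → (132.657,115.723) → (105.885,122.897) → (79.113,115.723) → (59.515,96.125) → (52.341,69.353) → (59.515,42.581) → (79.113,22.983) → (105.885,15.809) → (132.657,22.983) → (152.255,42.581) → (159.429,69.353) (closed)

[3] `<path>` regular polygon, #008000→score S555 F1999: (137.585,77.302) → (127.750,54.949) → (104.141,48.701) → (84.537,63.264) → (83.699,87.671) → (102.259,103.543) → (126.241,98.929) → (137.585,77.302) (closed)

[4] `<path>` cubic bezier, #ff8800→engrave S252 F3437: (20.116,108.422) → (34.302,100.273) → (49.329,101.080) → (63.586,107.390) → (75.459,115.750) → (83.336,122.707) → (85.606,124.806)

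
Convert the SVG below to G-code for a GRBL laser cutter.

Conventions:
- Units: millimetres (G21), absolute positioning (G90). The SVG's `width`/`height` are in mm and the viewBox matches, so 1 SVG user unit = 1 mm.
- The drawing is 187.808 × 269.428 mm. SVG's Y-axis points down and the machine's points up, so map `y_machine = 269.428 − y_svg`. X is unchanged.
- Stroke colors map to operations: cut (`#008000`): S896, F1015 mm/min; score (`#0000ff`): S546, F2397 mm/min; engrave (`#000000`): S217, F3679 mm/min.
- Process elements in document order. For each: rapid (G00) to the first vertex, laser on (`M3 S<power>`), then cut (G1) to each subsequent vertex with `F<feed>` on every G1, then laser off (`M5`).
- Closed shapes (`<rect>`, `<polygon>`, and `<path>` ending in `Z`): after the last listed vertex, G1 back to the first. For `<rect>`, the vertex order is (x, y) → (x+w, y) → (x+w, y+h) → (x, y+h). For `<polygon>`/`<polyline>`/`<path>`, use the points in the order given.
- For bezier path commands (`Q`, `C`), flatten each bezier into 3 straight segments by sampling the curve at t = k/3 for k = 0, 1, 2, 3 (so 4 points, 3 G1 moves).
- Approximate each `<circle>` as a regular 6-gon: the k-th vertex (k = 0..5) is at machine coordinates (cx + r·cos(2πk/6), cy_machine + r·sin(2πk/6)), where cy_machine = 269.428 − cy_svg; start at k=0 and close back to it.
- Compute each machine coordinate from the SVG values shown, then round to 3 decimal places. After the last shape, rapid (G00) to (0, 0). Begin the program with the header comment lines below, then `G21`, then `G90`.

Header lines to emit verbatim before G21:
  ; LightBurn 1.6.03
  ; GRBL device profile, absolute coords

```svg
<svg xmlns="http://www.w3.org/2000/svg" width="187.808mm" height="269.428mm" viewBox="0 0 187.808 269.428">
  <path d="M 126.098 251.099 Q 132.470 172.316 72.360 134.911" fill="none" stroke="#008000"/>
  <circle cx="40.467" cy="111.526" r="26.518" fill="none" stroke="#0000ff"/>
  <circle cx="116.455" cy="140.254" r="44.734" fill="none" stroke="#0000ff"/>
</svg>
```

; LightBurn 1.6.03
; GRBL device profile, absolute coords
G21
G90
G00 X126.098 Y18.329
M3 S896
G1 X122.959 Y66.253 F1015
G1 X105.046 Y104.983 F1015
G1 X72.360 Y134.517 F1015
M5
G00 X66.985 Y157.902
M3 S546
G1 X53.726 Y180.867 F2397
G1 X27.208 Y180.867 F2397
G1 X13.949 Y157.902 F2397
G1 X27.208 Y134.937 F2397
G1 X53.726 Y134.937 F2397
G1 X66.985 Y157.902 F2397
M5
G00 X161.189 Y129.174
M3 S546
G1 X138.822 Y167.915 F2397
G1 X94.088 Y167.915 F2397
G1 X71.721 Y129.174 F2397
G1 X94.088 Y90.433 F2397
G1 X138.822 Y90.433 F2397
G1 X161.189 Y129.174 F2397
M5
G00 X0.000 Y0.000

1 u = 1 mm; y_m = 269.428 − y.

[1] `<path>` quadratic bezier, #008000→cut S896 F1015: (126.098,18.329) → (122.959,66.253) → (105.046,104.983) → (72.360,134.517)

[2] `<circle>` circle, #0000ff→score S546 F2397: (66.985,157.902) → (53.726,180.867) → (27.208,180.867) → (13.949,157.902) → (27.208,134.937) → (53.726,134.937) → (66.985,157.902) (closed)

[3] `<circle>` circle, #0000ff→score S546 F2397: (161.189,129.174) → (138.822,167.915) → (94.088,167.915) → (71.721,129.174) → (94.088,90.433) → (138.822,90.433) → (161.189,129.174) (closed)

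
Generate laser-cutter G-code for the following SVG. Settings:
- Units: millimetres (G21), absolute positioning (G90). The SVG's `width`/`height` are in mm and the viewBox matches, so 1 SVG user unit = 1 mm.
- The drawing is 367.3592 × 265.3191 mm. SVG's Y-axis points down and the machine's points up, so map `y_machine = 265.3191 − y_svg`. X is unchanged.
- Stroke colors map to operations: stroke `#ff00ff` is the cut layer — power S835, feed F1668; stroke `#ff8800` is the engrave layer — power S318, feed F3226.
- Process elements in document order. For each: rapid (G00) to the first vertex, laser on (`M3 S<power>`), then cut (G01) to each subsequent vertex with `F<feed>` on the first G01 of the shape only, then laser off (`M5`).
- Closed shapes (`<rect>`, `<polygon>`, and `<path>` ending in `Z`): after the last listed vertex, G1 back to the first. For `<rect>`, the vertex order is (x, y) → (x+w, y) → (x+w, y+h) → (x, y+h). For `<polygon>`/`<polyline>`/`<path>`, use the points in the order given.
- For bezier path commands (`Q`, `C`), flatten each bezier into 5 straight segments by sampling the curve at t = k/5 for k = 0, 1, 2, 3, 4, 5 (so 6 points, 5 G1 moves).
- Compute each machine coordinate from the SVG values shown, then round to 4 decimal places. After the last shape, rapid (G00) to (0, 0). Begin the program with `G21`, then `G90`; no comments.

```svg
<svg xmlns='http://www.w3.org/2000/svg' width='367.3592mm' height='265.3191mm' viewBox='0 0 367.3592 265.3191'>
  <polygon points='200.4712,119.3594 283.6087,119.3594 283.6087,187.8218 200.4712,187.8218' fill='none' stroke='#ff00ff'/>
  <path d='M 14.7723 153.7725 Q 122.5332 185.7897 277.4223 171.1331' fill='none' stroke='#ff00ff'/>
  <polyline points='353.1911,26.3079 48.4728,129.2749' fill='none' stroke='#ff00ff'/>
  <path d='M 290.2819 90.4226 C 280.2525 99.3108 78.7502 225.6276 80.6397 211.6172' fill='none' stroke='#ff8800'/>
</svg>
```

G21
G90
G00 X200.4712 Y145.9597
M3 S835
G01 X283.6087 Y145.9597 F1668
G01 X283.6087 Y77.4973
G01 X200.4712 Y77.4973
G01 X200.4712 Y145.9597
M5
G00 X14.7723 Y111.5466
M3 S835
G01 X59.7618 Y100.6067 F1668
G01 X108.5215 Y93.4006
G01 X161.0515 Y89.9285
G01 X217.3518 Y90.1903
G01 X277.4223 Y94.1860
M5
G00 X353.1911 Y239.0112
M3 S835
G01 X48.4728 Y136.0442 F1668
M5
G00 X290.2819 Y174.8965
M3 S318
G01 X264.4464 Y157.5342 F3226
G01 X211.6110 Y124.3613
G01 X150.7290 Y87.7501
G01 X100.7541 Y60.0729
G01 X80.6397 Y53.7019
M5
G00 X0.0000 Y0.0000

Since the viewBox matches the mm dimensions, user units are millimetres directly. The only transform is the Y-flip y_m = 265.3191 − y_svg.

Shape 1 is a rectangle drawn with `<polygon>`. Its stroke #ff00ff means cut at S835, F1668. After flipping Y the toolpath is (200.4712,145.9597) → (283.6087,145.9597) → (283.6087,77.4973) → (200.4712,77.4973) → (200.4712,145.9597), returning to the start.

Shape 2 is a quadratic bezier drawn with `<path>`. Its stroke #ff00ff means cut at S835, F1668. After flipping Y the toolpath is (14.7723,111.5466) → (59.7618,100.6067) → (108.5215,93.4006) → (161.0515,89.9285) → (217.3518,90.1903) → (277.4223,94.1860).

Shape 3 is a line segment drawn with `<polyline>`. Its stroke #ff00ff means cut at S835, F1668. After flipping Y the toolpath is (353.1911,239.0112) → (48.4728,136.0442).

Shape 4 is a cubic bezier drawn with `<path>`. Its stroke #ff8800 means engrave at S318, F3226. After flipping Y the toolpath is (290.2819,174.8965) → (264.4464,157.5342) → (211.6110,124.3613) → (150.7290,87.7501) → (100.7541,60.0729) → (80.6397,53.7019).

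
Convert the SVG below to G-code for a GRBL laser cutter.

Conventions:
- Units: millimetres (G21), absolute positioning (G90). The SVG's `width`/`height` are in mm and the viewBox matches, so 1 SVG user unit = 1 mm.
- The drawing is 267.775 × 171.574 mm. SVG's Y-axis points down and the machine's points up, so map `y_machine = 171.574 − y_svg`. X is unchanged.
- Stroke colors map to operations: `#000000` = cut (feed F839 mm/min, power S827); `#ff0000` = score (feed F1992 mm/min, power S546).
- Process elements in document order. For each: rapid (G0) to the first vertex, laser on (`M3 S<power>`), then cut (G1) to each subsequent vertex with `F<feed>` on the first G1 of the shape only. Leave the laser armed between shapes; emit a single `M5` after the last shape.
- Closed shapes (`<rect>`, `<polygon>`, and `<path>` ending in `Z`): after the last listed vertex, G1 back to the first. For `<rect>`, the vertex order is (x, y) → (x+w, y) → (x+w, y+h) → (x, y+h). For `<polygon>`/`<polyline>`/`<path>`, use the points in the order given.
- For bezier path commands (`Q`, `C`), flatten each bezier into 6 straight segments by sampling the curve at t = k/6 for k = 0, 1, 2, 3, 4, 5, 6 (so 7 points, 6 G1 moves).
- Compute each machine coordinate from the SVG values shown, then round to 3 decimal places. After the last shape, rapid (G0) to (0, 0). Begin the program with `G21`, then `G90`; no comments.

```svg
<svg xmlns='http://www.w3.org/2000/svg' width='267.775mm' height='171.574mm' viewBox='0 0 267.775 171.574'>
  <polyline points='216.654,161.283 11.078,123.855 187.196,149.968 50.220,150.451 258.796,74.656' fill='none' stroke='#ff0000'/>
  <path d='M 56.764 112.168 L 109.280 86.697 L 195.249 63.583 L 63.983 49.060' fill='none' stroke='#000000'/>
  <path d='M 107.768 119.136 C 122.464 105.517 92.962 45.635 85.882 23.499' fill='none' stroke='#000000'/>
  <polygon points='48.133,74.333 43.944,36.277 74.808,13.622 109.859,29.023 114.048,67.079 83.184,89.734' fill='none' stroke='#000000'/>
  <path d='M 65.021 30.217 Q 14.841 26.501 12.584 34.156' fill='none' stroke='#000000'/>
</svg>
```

G21
G90
G0 X216.654 Y10.291
M3 S546
G1 X11.078 Y47.719 F1992
G1 X187.196 Y21.606
G1 X50.220 Y21.123
G1 X258.796 Y96.918
G0 X56.764 Y59.406
M3 S827
G1 X109.280 Y84.877 F839
G1 X195.249 Y107.991
G1 X63.983 Y122.514
G0 X107.768 Y52.438
M3 S827
G1 X111.741 Y62.714 F839
G1 X110.199 Y78.367
G1 X104.991 Y97.063
G1 X97.969 Y116.468
G1 X90.982 Y134.250
G1 X85.882 Y148.075
G0 X48.133 Y97.241
M3 S827
G1 X43.944 Y135.297 F839
G1 X74.808 Y157.952
G1 X109.859 Y142.551
G1 X114.048 Y104.495
G1 X83.184 Y81.840
G1 X48.133 Y97.241
G0 X65.021 Y141.357
M3 S827
G1 X49.626 Y142.280 F839
G1 X36.892 Y142.571
G1 X26.822 Y142.230
G1 X19.413 Y141.258
G1 X14.668 Y139.654
G1 X12.584 Y137.418
M5
G0 X0.000 Y0.000

Since the viewBox matches the mm dimensions, user units are millimetres directly. The only transform is the Y-flip y_m = 171.574 − y_svg.

Shape 1 is a open polyline drawn with `<polyline>`. Its stroke #ff0000 means score at S546, F1992. After flipping Y the toolpath is (216.654,10.291) → (11.078,47.719) → (187.196,21.606) → (50.220,21.123) → (258.796,96.918).

Shape 2 is a open polyline drawn with `<path>`. Its stroke #000000 means cut at S827, F839. After flipping Y the toolpath is (56.764,59.406) → (109.280,84.877) → (195.249,107.991) → (63.983,122.514).

Shape 3 is a cubic bezier drawn with `<path>`. Its stroke #000000 means cut at S827, F839. After flipping Y the toolpath is (107.768,52.438) → (111.741,62.714) → (110.199,78.367) → (104.991,97.063) → (97.969,116.468) → (90.982,134.250) → (85.882,148.075).

Shape 4 is a regular polygon drawn with `<polygon>`. Its stroke #000000 means cut at S827, F839. After flipping Y the toolpath is (48.133,97.241) → (43.944,135.297) → (74.808,157.952) → (109.859,142.551) → (114.048,104.495) → (83.184,81.840) → (48.133,97.241), returning to the start.

Shape 5 is a quadratic bezier drawn with `<path>`. Its stroke #000000 means cut at S827, F839. After flipping Y the toolpath is (65.021,141.357) → (49.626,142.280) → (36.892,142.571) → (26.822,142.230) → (19.413,141.258) → (14.668,139.654) → (12.584,137.418).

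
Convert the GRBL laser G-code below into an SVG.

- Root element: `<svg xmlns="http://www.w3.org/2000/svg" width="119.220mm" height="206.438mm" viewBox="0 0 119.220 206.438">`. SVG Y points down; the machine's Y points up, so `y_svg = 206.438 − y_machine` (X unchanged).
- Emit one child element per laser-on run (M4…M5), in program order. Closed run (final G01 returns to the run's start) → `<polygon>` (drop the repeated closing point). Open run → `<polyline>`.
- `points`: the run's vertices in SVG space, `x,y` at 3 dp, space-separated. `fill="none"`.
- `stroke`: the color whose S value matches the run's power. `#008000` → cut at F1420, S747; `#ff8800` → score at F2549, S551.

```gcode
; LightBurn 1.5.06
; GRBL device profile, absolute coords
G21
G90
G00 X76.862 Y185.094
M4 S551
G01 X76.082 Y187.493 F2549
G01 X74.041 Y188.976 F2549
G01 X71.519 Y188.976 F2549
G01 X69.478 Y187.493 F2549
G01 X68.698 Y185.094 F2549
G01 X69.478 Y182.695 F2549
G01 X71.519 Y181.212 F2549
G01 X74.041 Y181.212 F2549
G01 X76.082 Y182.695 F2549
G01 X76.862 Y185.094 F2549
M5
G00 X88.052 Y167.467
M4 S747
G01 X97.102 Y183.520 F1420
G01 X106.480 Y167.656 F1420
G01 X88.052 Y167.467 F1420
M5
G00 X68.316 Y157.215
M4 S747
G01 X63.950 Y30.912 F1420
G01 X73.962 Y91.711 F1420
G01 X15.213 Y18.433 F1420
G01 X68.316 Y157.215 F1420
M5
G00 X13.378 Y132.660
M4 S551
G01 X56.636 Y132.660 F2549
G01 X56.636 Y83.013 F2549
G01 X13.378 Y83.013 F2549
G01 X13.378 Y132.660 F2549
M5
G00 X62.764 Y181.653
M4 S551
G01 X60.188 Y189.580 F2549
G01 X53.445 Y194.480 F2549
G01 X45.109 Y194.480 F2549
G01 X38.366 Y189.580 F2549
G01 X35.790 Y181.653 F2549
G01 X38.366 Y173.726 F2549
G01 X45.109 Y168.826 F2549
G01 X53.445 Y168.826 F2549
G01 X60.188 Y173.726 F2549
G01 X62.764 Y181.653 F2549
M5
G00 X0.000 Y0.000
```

Machine Y-up, SVG Y-down with viewBox height 206.438, so y_svg = 206.438 − y_machine; X carries over.

Run 1: power S551 maps to stroke `#ff8800` (score). The run returns to its start, so emit a `<polygon>` with points (Y-flipped): 76.862,21.344 76.082,18.945 74.041,17.462 71.519,17.462 69.478,18.945 68.698,21.344 69.478,23.743 71.519,25.226 74.041,25.226 76.082,23.743.

Run 2: power S747 maps to stroke `#008000` (cut). The run returns to its start, so emit a `<polygon>` with points (Y-flipped): 88.052,38.971 97.102,22.918 106.480,38.782.

Run 3: power S747 maps to stroke `#008000` (cut). The run returns to its start, so emit a `<polygon>` with points (Y-flipped): 68.316,49.223 63.950,175.526 73.962,114.727 15.213,188.005.

Run 4: the run's S551 means `#ff8800` (score). The run returns to its start, so emit a `<polygon>` with points (Y-flipped): 13.378,73.778 56.636,73.778 56.636,123.425 13.378,123.425.

Run 5: S551 ⇒ score layer `#ff8800`. The run returns to its start, so emit a `<polygon>` with points (Y-flipped): 62.764,24.785 60.188,16.858 53.445,11.958 45.109,11.958 38.366,16.858 35.790,24.785 38.366,32.712 45.109,37.612 53.445,37.612 60.188,32.712.

<svg xmlns="http://www.w3.org/2000/svg" width="119.220mm" height="206.438mm" viewBox="0 0 119.220 206.438">
  <polygon points="76.862,21.344 76.082,18.945 74.041,17.462 71.519,17.462 69.478,18.945 68.698,21.344 69.478,23.743 71.519,25.226 74.041,25.226 76.082,23.743" fill="none" stroke="#ff8800"/>
  <polygon points="88.052,38.971 97.102,22.918 106.480,38.782" fill="none" stroke="#008000"/>
  <polygon points="68.316,49.223 63.950,175.526 73.962,114.727 15.213,188.005" fill="none" stroke="#008000"/>
  <polygon points="13.378,73.778 56.636,73.778 56.636,123.425 13.378,123.425" fill="none" stroke="#ff8800"/>
  <polygon points="62.764,24.785 60.188,16.858 53.445,11.958 45.109,11.958 38.366,16.858 35.790,24.785 38.366,32.712 45.109,37.612 53.445,37.612 60.188,32.712" fill="none" stroke="#ff8800"/>
</svg>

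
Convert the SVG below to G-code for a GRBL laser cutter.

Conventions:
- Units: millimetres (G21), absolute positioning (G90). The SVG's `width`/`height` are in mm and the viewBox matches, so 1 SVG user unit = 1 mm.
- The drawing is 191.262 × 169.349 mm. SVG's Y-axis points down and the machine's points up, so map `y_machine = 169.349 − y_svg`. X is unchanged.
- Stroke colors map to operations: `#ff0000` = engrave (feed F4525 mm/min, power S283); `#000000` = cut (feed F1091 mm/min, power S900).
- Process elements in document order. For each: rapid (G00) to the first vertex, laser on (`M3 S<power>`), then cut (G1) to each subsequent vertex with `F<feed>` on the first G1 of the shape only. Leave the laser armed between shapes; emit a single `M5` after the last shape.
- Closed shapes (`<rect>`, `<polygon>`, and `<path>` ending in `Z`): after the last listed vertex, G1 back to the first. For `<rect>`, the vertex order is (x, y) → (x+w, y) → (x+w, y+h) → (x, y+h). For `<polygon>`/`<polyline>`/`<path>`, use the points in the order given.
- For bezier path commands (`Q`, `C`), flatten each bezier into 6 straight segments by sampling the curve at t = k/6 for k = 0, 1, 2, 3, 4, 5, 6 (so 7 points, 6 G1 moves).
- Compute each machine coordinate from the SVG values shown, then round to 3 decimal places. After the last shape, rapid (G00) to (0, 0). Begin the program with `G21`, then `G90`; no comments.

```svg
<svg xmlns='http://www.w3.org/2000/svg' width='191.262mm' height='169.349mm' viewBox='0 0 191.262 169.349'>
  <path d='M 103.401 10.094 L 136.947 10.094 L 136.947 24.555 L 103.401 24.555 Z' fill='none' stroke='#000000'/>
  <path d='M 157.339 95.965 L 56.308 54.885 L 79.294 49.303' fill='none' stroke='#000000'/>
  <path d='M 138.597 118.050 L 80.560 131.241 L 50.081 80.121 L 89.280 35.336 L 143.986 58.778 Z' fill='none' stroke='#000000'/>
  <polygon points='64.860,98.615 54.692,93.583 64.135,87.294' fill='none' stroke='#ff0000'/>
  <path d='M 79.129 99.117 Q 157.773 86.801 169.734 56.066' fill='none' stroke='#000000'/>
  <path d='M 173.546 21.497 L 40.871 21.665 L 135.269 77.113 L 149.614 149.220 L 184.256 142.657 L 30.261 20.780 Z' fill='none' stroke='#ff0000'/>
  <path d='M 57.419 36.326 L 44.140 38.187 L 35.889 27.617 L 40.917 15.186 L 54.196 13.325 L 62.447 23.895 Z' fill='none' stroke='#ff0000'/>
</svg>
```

Since the viewBox matches the mm dimensions, user units are millimetres directly. The only transform is the Y-flip y_m = 169.349 − y_svg.

Shape 1 is a rectangle drawn with `<path>`. Its stroke #000000 means cut at S900, F1091. After flipping Y the toolpath is (103.401,159.255) → (136.947,159.255) → (136.947,144.794) → (103.401,144.794) → (103.401,159.255), returning to the start.

Shape 2 is a open polyline drawn with `<path>`. Its stroke #000000 means cut at S900, F1091. After flipping Y the toolpath is (157.339,73.384) → (56.308,114.464) → (79.294,120.046).

Shape 3 is a regular polygon drawn with `<path>`. Its stroke #000000 means cut at S900, F1091. After flipping Y the toolpath is (138.597,51.299) → (80.560,38.108) → (50.081,89.228) → (89.280,134.013) → (143.986,110.571) → (138.597,51.299), returning to the start.

Shape 4 is a regular polygon drawn with `<polygon>`. Its stroke #ff0000 means engrave at S283, F4525. After flipping Y the toolpath is (64.860,70.734) → (54.692,75.766) → (64.135,82.055) → (64.860,70.734), returning to the start.

Shape 5 is a quadratic bezier drawn with `<path>`. Its stroke #000000 means cut at S900, F1091. After flipping Y the toolpath is (79.129,70.232) → (103.491,74.849) → (124.149,80.489) → (141.102,87.153) → (154.351,94.840) → (163.895,103.550) → (169.734,113.283).

Shape 6 is a closed polygon drawn with `<path>`. Its stroke #ff0000 means engrave at S283, F4525. After flipping Y the toolpath is (173.546,147.852) → (40.871,147.684) → (135.269,92.236) → (149.614,20.129) → (184.256,26.692) → (30.261,148.569) → (173.546,147.852), returning to the start.

Shape 7 is a regular polygon drawn with `<path>`. Its stroke #ff0000 means engrave at S283, F4525. After flipping Y the toolpath is (57.419,133.023) → (44.140,131.162) → (35.889,141.732) → (40.917,154.163) → (54.196,156.024) → (62.447,145.454) → (57.419,133.023), returning to the start.

G21
G90
G00 X103.401 Y159.255
M3 S900
G1 X136.947 Y159.255 F1091
G1 X136.947 Y144.794
G1 X103.401 Y144.794
G1 X103.401 Y159.255
G00 X157.339 Y73.384
M3 S900
G1 X56.308 Y114.464 F1091
G1 X79.294 Y120.046
G00 X138.597 Y51.299
M3 S900
G1 X80.560 Y38.108 F1091
G1 X50.081 Y89.228
G1 X89.280 Y134.013
G1 X143.986 Y110.571
G1 X138.597 Y51.299
G00 X64.860 Y70.734
M3 S283
G1 X54.692 Y75.766 F4525
G1 X64.135 Y82.055
G1 X64.860 Y70.734
G00 X79.129 Y70.232
M3 S900
G1 X103.491 Y74.849 F1091
G1 X124.149 Y80.489
G1 X141.102 Y87.153
G1 X154.351 Y94.840
G1 X163.895 Y103.550
G1 X169.734 Y113.283
G00 X173.546 Y147.852
M3 S283
G1 X40.871 Y147.684 F4525
G1 X135.269 Y92.236
G1 X149.614 Y20.129
G1 X184.256 Y26.692
G1 X30.261 Y148.569
G1 X173.546 Y147.852
G00 X57.419 Y133.023
M3 S283
G1 X44.140 Y131.162 F4525
G1 X35.889 Y141.732
G1 X40.917 Y154.163
G1 X54.196 Y156.024
G1 X62.447 Y145.454
G1 X57.419 Y133.023
M5
G00 X0.000 Y0.000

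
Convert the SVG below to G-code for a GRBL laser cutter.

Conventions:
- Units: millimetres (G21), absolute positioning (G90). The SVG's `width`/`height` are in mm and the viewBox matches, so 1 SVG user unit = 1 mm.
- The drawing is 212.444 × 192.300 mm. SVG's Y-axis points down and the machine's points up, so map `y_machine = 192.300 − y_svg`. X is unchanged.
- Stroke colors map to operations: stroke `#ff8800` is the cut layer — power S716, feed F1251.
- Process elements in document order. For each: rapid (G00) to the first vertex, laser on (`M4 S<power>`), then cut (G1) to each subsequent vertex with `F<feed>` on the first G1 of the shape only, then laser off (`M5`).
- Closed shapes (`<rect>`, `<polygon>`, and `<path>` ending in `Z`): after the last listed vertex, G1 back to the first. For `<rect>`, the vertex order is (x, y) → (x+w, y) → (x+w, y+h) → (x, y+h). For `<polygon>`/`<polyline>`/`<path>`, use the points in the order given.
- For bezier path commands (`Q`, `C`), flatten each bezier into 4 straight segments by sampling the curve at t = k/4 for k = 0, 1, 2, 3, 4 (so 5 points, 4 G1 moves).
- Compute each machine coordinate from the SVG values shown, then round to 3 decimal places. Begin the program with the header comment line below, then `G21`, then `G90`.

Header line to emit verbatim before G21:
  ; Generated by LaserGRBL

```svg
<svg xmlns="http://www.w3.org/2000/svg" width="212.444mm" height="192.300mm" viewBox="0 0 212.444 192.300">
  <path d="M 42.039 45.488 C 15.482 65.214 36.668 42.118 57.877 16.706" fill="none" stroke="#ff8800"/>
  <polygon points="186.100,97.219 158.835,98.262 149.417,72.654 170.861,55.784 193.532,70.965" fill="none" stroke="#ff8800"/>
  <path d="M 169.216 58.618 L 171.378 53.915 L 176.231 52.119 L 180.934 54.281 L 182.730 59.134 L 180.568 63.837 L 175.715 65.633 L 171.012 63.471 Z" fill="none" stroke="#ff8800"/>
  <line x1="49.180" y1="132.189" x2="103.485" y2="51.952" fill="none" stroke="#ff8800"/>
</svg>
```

Since the viewBox matches the mm dimensions, user units are millimetres directly. The only transform is the Y-flip y_m = 192.300 − y_svg.

Shape 1 is a cubic bezier drawn with `<path>`. Its stroke #ff8800 means cut at S716, F1251. After flipping Y the toolpath is (42.039,146.812) → (30.327,139.414) → (32.046,144.276) → (42.720,157.602) → (57.877,175.594).

Shape 2 is a regular polygon drawn with `<polygon>`. Its stroke #ff8800 means cut at S716, F1251. After flipping Y the toolpath is (186.100,95.081) → (158.835,94.038) → (149.417,119.646) → (170.861,136.516) → (193.532,121.335) → (186.100,95.081), returning to the start.

Shape 3 is a regular polygon drawn with `<path>`. Its stroke #ff8800 means cut at S716, F1251. After flipping Y the toolpath is (169.216,133.682) → (171.378,138.385) → (176.231,140.181) → (180.934,138.019) → (182.730,133.166) → (180.568,128.463) → (175.715,126.667) → (171.012,128.829) → (169.216,133.682), returning to the start.

Shape 4 is a line segment drawn with `<line>`. Its stroke #ff8800 means cut at S716, F1251. After flipping Y the toolpath is (49.180,60.111) → (103.485,140.348).

; Generated by LaserGRBL
G21
G90
G00 X42.039 Y146.812
M4 S716
G1 X30.327 Y139.414 F1251
G1 X32.046 Y144.276
G1 X42.720 Y157.602
G1 X57.877 Y175.594
M5
G00 X186.100 Y95.081
M4 S716
G1 X158.835 Y94.038 F1251
G1 X149.417 Y119.646
G1 X170.861 Y136.516
G1 X193.532 Y121.335
G1 X186.100 Y95.081
M5
G00 X169.216 Y133.682
M4 S716
G1 X171.378 Y138.385 F1251
G1 X176.231 Y140.181
G1 X180.934 Y138.019
G1 X182.730 Y133.166
G1 X180.568 Y128.463
G1 X175.715 Y126.667
G1 X171.012 Y128.829
G1 X169.216 Y133.682
M5
G00 X49.180 Y60.111
M4 S716
G1 X103.485 Y140.348 F1251
M5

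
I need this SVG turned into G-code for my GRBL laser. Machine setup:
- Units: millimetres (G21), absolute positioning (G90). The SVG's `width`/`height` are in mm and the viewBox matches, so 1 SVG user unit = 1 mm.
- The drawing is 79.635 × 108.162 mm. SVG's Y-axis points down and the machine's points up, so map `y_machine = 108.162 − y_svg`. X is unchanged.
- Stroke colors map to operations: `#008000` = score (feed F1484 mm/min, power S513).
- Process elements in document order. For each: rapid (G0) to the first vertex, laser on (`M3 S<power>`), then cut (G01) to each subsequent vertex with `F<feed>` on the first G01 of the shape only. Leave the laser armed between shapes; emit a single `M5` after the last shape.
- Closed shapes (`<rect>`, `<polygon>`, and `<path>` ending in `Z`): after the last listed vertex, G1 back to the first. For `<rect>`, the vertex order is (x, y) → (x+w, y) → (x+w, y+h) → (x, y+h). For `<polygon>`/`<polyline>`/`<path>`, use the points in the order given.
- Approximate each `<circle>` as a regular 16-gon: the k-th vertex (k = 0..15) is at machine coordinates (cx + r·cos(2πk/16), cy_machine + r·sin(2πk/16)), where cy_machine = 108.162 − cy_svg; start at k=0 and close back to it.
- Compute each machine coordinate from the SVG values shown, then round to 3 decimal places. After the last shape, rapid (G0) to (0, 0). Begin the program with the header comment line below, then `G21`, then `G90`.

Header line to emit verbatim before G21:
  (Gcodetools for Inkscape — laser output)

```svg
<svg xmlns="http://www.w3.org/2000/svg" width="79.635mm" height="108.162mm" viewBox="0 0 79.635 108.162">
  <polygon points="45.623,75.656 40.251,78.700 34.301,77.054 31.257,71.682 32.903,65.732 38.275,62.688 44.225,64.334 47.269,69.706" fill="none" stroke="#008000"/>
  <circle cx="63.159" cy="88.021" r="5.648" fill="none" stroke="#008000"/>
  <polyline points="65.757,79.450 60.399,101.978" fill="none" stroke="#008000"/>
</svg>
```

(Gcodetools for Inkscape — laser output)
G21
G90
G0 X45.623 Y32.506
M3 S513
G01 X40.251 Y29.462 F1484
G01 X34.301 Y31.108
G01 X31.257 Y36.480
G01 X32.903 Y42.430
G01 X38.275 Y45.474
G01 X44.225 Y43.828
G01 X47.269 Y38.456
G01 X45.623 Y32.506
G0 X68.807 Y20.141
M3 S513
G01 X68.377 Y22.302 F1484
G01 X67.153 Y24.135
G01 X65.320 Y25.359
G01 X63.159 Y25.789
G01 X60.998 Y25.359
G01 X59.165 Y24.135
G01 X57.941 Y22.302
G01 X57.511 Y20.141
G01 X57.941 Y17.980
G01 X59.165 Y16.147
G01 X60.998 Y14.923
G01 X63.159 Y14.493
G01 X65.320 Y14.923
G01 X67.153 Y16.147
G01 X68.377 Y17.980
G01 X68.807 Y20.141
G0 X65.757 Y28.712
M3 S513
G01 X60.399 Y6.184 F1484
M5
G0 X0.000 Y0.000

Since the viewBox matches the mm dimensions, user units are millimetres directly. The only transform is the Y-flip y_m = 108.162 − y_svg.

Shape 1 is a regular polygon drawn with `<polygon>`. Its stroke #008000 means score at S513, F1484. After flipping Y the toolpath is (45.623,32.506) → (40.251,29.462) → (34.301,31.108) → (31.257,36.480) → (32.903,42.430) → (38.275,45.474) → (44.225,43.828) → (47.269,38.456) → (45.623,32.506), returning to the start.

Shape 2 is a circle drawn with `<circle>`. Its stroke #008000 means score at S513, F1484. After flipping Y the toolpath is (68.807,20.141) → (68.377,22.302) → (67.153,24.135) → (65.320,25.359) → (63.159,25.789) → (60.998,25.359) → (59.165,24.135) → (57.941,22.302) → (57.511,20.141) → (57.941,17.980) → (59.165,16.147) → (60.998,14.923) → (63.159,14.493) → (65.320,14.923) → (67.153,16.147) → (68.377,17.980) → (68.807,20.141), returning to the start.

Shape 3 is a line segment drawn with `<polyline>`. Its stroke #008000 means score at S513, F1484. After flipping Y the toolpath is (65.757,28.712) → (60.399,6.184).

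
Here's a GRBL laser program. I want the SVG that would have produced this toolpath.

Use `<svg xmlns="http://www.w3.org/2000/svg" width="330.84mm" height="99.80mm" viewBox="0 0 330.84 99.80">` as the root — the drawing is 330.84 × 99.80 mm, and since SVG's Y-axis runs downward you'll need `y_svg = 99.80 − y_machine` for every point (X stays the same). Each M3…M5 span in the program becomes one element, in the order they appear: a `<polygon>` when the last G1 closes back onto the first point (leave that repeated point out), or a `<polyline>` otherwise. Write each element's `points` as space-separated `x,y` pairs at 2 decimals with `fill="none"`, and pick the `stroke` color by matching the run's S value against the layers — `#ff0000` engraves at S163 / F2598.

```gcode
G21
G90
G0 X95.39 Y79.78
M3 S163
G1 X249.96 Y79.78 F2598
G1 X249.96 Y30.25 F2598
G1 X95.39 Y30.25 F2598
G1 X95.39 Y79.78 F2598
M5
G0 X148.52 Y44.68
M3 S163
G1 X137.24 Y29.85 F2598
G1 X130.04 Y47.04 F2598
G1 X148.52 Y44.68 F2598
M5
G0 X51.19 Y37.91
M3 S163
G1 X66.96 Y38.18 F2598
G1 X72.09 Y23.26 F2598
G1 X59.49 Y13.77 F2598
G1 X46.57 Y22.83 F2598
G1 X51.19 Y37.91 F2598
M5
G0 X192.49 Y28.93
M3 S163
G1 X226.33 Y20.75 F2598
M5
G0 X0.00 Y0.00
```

Machine Y-up, SVG Y-down with viewBox height 99.80, so y_svg = 99.80 − y_machine; X carries over. Every run uses S163, so all elements get stroke `#ff0000` (engrave).

Run 1: The run returns to its start, so emit a `<polygon>` with points (Y-flipped): 95.39,20.02 249.96,20.02 249.96,69.55 95.39,69.55.

Run 2: The run returns to its start, so emit a `<polygon>` with points (Y-flipped): 148.52,55.12 137.24,69.95 130.04,52.76.

Run 3: The run returns to its start, so emit a `<polygon>` with points (Y-flipped): 51.19,61.89 66.96,61.62 72.09,76.54 59.49,86.03 46.57,76.97.

Run 4: The run is open, so emit a `<polyline>` with points (Y-flipped): 192.49,70.87 226.33,79.05.

<svg xmlns="http://www.w3.org/2000/svg" width="330.84mm" height="99.80mm" viewBox="0 0 330.84 99.80">
  <polygon points="95.39,20.02 249.96,20.02 249.96,69.55 95.39,69.55" fill="none" stroke="#ff0000"/>
  <polygon points="148.52,55.12 137.24,69.95 130.04,52.76" fill="none" stroke="#ff0000"/>
  <polygon points="51.19,61.89 66.96,61.62 72.09,76.54 59.49,86.03 46.57,76.97" fill="none" stroke="#ff0000"/>
  <polyline points="192.49,70.87 226.33,79.05" fill="none" stroke="#ff0000"/>
</svg>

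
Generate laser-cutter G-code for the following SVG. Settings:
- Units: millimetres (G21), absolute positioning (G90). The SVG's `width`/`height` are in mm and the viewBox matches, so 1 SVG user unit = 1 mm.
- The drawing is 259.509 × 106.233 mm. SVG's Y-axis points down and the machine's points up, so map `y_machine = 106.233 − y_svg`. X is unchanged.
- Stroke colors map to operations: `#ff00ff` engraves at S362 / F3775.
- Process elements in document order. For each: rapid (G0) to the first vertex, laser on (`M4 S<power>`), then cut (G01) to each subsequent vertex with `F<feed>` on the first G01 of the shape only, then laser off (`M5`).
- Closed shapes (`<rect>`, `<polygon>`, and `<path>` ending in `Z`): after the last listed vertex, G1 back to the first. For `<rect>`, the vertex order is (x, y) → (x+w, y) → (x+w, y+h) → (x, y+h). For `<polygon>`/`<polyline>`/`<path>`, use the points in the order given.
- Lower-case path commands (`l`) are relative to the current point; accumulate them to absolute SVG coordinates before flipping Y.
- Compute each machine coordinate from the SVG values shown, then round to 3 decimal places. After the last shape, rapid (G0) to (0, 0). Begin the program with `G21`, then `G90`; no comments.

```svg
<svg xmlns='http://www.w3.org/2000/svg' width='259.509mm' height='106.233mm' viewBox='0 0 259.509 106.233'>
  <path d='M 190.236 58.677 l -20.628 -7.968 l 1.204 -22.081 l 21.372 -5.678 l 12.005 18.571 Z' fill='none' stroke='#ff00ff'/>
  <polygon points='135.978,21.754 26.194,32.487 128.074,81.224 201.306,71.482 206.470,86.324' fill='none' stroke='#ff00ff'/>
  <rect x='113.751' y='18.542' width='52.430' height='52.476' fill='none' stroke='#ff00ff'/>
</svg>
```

G21
G90
G0 X190.236 Y47.556
M4 S362
G01 X169.608 Y55.524 F3775
G01 X170.812 Y77.605
G01 X192.184 Y83.283
G01 X204.189 Y64.712
G01 X190.236 Y47.556
M5
G0 X135.978 Y84.479
M4 S362
G01 X26.194 Y73.746 F3775
G01 X128.074 Y25.009
G01 X201.306 Y34.751
G01 X206.470 Y19.909
G01 X135.978 Y84.479
M5
G0 X113.751 Y87.691
M4 S362
G01 X166.181 Y87.691 F3775
G01 X166.181 Y35.215
G01 X113.751 Y35.215
G01 X113.751 Y87.691
M5
G0 X0.000 Y0.000

viewBox `0 0 259.509 106.233` with mm width/height → 1 unit = 1 mm. Flip: y_m = 106.233 − y_svg.

**Shape 1** — `<path>` regular polygon, stroke `#ff00ff` → engrave (S362, F3775). Machine vertices: (190.236,47.556) → (169.608,55.524) → (170.812,77.605) → (192.184,83.283) → (204.189,64.712) → (190.236,47.556). Closed: final G1 returns to the first vertex.

**Shape 2** — `<polygon>` closed polygon, stroke `#ff00ff` → engrave (S362, F3775). Machine vertices: (135.978,84.479) → (26.194,73.746) → (128.074,25.009) → (201.306,34.751) → (206.470,19.909) → (135.978,84.479). Closed: final G1 returns to the first vertex.

**Shape 3** — `<rect>` rectangle, stroke `#ff00ff` → engrave (S362, F3775). Machine vertices: (113.751,87.691) → (166.181,87.691) → (166.181,35.215) → (113.751,35.215) → (113.751,87.691). Closed: final G1 returns to the first vertex.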